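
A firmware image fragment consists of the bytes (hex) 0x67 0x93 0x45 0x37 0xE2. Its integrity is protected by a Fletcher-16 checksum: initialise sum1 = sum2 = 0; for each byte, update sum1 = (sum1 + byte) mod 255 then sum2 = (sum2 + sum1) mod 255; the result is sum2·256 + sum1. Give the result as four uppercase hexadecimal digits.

745A

Running sums (mod 255):
  after byte 0 (0x67): sum1=103, sum2=103
  after byte 1 (0x93): sum1=250, sum2=98
  after byte 2 (0x45): sum1=64, sum2=162
  after byte 3 (0x37): sum1=119, sum2=26
  after byte 4 (0xE2): sum1=90, sum2=116
Checksum = sum2·256 + sum1 = 116·256 + 90 = 29786 = 0x745A.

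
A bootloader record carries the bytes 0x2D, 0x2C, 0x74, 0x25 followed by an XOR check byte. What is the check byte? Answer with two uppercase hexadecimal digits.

50

XOR the bytes together:
  start with 0x2D
  0x2D ⊕ 0x2C = 0x01
  0x01 ⊕ 0x74 = 0x75
  0x75 ⊕ 0x25 = 0x50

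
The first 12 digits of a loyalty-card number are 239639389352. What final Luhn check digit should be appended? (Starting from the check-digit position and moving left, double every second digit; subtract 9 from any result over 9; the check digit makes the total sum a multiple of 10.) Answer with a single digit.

Partial digits right→left: 2 5 3 9 8 3 9 3 6 9 3 2
Double every second digit counting from the check-digit position (so the 1st, 3rd, 5th, ... of the partial from the right).
  doubled (with −9 where >9): 4 6 7 9 3 6 → sum 35
  kept as-is: 5 9 3 3 9 2 → sum 31
Total = 35 + 31 = 66.
Check digit = (10 − (66 mod 10)) mod 10 = 4.

4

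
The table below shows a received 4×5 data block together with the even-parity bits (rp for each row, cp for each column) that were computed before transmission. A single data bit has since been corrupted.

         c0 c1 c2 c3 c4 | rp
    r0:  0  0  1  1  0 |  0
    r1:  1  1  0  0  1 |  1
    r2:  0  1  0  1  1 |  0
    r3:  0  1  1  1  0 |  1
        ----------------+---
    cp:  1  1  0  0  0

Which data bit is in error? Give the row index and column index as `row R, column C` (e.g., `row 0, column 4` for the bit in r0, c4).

Recompute each row's even parity and compare to rp:
  r0: data parity 0, sent rp 0 → ok
  r1: data parity 1, sent rp 1 → ok
  r2: data parity 1, sent rp 0 → mismatch
  r3: data parity 1, sent rp 1 → ok
Recompute each column's even parity and compare to cp:
  c0: data parity 1, sent cp 1 → ok
  c1: data parity 1, sent cp 1 → ok
  c2: data parity 0, sent cp 0 → ok
  c3: data parity 1, sent cp 0 → mismatch
  c4: data parity 0, sent cp 0 → ok
Exactly one row (r2) and one column (c3) fail → the flipped bit is at their intersection.

row 2, column 3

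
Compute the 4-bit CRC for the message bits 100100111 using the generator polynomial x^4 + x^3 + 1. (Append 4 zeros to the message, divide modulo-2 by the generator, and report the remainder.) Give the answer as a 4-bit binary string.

Append 4 zeros: 1001001110000. Divide by 11001 (XOR where the leading bit is 1):
  pos 0: 10010 XOR 11001 = 01011
  pos 1: 10110 XOR 11001 = 01111
  pos 2: 11111 XOR 11001 = 00110
  pos 4: 11011 XOR 11001 = 00010
  pos 7: 10000 XOR 11001 = 01001
  pos 8: 10010 XOR 11001 = 01011
Remainder (last 4 bits) = 1011. This is the CRC / FCS.

1011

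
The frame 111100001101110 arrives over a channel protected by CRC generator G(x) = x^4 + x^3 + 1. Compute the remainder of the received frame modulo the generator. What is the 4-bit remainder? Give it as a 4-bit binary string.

1110

Modulo-2 division of 111100001101110 by 11001:
  pos 0: 11110 XOR 11001 = 00111
  pos 2: 11100 XOR 11001 = 00101
  pos 4: 10101 XOR 11001 = 01100
  pos 5: 11001 XOR 11001 = 00000
Remainder = 1110 (nonzero — an error is detected).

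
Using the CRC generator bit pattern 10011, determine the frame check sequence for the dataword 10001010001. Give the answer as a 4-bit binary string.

1000

Append 4 zeros: 100010100010000. Divide by 10011 (XOR where the leading bit is 1):
  pos 0: 10001 XOR 10011 = 00010
  pos 3: 10010 XOR 10011 = 00001
  pos 7: 10010 XOR 10011 = 00001
Remainder (last 4 bits) = 1000. This is the CRC / FCS.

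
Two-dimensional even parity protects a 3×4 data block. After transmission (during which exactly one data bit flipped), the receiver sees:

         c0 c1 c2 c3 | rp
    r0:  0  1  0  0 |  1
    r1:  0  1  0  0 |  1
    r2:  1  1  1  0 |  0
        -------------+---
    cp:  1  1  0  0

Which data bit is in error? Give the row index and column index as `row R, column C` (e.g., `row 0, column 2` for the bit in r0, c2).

row 2, column 2

Recompute each row's even parity and compare to rp:
  r0: data parity 1, sent rp 1 → ok
  r1: data parity 1, sent rp 1 → ok
  r2: data parity 1, sent rp 0 → mismatch
Recompute each column's even parity and compare to cp:
  c0: data parity 1, sent cp 1 → ok
  c1: data parity 1, sent cp 1 → ok
  c2: data parity 1, sent cp 0 → mismatch
  c3: data parity 0, sent cp 0 → ok
Exactly one row (r2) and one column (c2) fail → the flipped bit is at their intersection.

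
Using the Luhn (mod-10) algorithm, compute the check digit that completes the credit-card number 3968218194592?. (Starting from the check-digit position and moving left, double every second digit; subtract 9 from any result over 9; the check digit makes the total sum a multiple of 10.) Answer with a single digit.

4

Partial digits right→left: 2 9 5 4 9 1 8 1 2 8 6 9 3
Double every second digit counting from the check-digit position (so the 1st, 3rd, 5th, ... of the partial from the right).
  doubled (with −9 where >9): 4 1 9 7 4 3 6 → sum 34
  kept as-is: 9 4 1 1 8 9 → sum 32
Total = 34 + 32 = 66.
Check digit = (10 − (66 mod 10)) mod 10 = 4.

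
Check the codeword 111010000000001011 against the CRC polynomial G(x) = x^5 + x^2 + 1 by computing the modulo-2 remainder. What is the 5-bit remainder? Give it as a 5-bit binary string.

Modulo-2 division of 111010000000001011 by 100101:
  pos 0: 111010 XOR 100101 = 011111
  pos 1: 111110 XOR 100101 = 011011
  pos 2: 110110 XOR 100101 = 010011
  pos 3: 100110 XOR 100101 = 000011
  pos 7: 110000 XOR 100101 = 010101
  pos 8: 101010 XOR 100101 = 001111
  pos 10: 111110 XOR 100101 = 011011
  pos 11: 110111 XOR 100101 = 010010
  pos 12: 100101 XOR 100101 = 000000
Remainder = 00000 (zero — the frame passes the CRC check).

00000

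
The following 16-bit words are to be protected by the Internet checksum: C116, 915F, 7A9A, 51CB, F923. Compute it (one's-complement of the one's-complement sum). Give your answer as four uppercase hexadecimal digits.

One's-complement addition (fold any carry out of bit 15 back into bit 0):
  0xC116 + 0x915F = 0x15275 → wrap carry → 0x5276
  0x5276 + 0x7A9A = 0x0CD10
  0xCD10 + 0x51CB = 0x11EDB → wrap carry → 0x1EDC
  0x1EDC + 0xF923 = 0x117FF → wrap carry → 0x1800
One's-complement sum = 0x1800.
Checksum = ~0x1800 & 0xFFFF = 0xE7FF.

E7FF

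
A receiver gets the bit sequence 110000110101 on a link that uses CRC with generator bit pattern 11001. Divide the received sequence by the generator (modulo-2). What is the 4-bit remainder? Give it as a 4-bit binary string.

0000

Modulo-2 division of 110000110101 by 11001:
  pos 0: 11000 XOR 11001 = 00001
  pos 4: 10110 XOR 11001 = 01111
  pos 5: 11111 XOR 11001 = 00110
  pos 7: 11001 XOR 11001 = 00000
Remainder = 0000 (zero — the frame passes the CRC check).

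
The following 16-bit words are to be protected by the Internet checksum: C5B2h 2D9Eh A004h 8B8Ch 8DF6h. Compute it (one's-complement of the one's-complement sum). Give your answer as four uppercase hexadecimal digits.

5327

One's-complement addition (fold any carry out of bit 15 back into bit 0):
  0xC5B2 + 0x2D9E = 0x0F350
  0xF350 + 0xA004 = 0x19354 → wrap carry → 0x9355
  0x9355 + 0x8B8C = 0x11EE1 → wrap carry → 0x1EE2
  0x1EE2 + 0x8DF6 = 0x0ACD8
One's-complement sum = 0xACD8.
Checksum = ~0xACD8 & 0xFFFF = 0x5327.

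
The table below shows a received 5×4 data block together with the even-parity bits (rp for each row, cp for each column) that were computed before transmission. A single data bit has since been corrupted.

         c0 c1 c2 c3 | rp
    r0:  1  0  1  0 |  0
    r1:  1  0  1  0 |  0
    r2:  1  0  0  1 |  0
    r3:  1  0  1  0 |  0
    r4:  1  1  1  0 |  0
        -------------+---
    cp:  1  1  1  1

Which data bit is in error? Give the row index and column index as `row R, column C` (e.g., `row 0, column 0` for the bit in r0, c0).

row 4, column 2

Recompute each row's even parity and compare to rp:
  r0: data parity 0, sent rp 0 → ok
  r1: data parity 0, sent rp 0 → ok
  r2: data parity 0, sent rp 0 → ok
  r3: data parity 0, sent rp 0 → ok
  r4: data parity 1, sent rp 0 → mismatch
Recompute each column's even parity and compare to cp:
  c0: data parity 1, sent cp 1 → ok
  c1: data parity 1, sent cp 1 → ok
  c2: data parity 0, sent cp 1 → mismatch
  c3: data parity 1, sent cp 1 → ok
Exactly one row (r4) and one column (c2) fail → the flipped bit is at their intersection.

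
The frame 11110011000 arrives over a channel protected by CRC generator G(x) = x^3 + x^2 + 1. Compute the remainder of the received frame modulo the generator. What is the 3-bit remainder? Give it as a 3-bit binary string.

000

Modulo-2 division of 11110011000 by 1101:
  pos 0: 1111 XOR 1101 = 0010
  pos 2: 1000 XOR 1101 = 0101
  pos 3: 1011 XOR 1101 = 0110
  pos 4: 1101 XOR 1101 = 0000
Remainder = 000 (zero — the frame passes the CRC check).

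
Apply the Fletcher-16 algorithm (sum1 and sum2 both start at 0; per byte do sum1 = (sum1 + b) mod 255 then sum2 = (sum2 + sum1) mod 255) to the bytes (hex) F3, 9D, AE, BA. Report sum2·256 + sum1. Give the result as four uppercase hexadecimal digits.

Running sums (mod 255):
  after byte 0 (F3): sum1=243, sum2=243
  after byte 1 (9D): sum1=145, sum2=133
  after byte 2 (AE): sum1=64, sum2=197
  after byte 3 (BA): sum1=250, sum2=192
Checksum = sum2·256 + sum1 = 192·256 + 250 = 49402 = 0xC0FA.

C0FA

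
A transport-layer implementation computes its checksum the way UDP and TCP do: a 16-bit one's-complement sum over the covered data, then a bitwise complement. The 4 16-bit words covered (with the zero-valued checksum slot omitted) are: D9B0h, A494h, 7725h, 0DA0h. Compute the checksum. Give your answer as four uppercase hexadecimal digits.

FCF4

One's-complement addition (fold any carry out of bit 15 back into bit 0):
  0xD9B0 + 0xA494 = 0x17E44 → wrap carry → 0x7E45
  0x7E45 + 0x7725 = 0x0F56A
  0xF56A + 0x0DA0 = 0x1030A → wrap carry → 0x030B
One's-complement sum = 0x030B.
Checksum = ~0x030B & 0xFFFF = 0xFCF4.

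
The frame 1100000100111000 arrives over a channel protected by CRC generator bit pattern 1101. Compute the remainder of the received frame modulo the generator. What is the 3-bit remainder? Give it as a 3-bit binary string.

Modulo-2 division of 1100000100111000 by 1101:
  pos 0: 1100 XOR 1101 = 0001
  pos 3: 1000 XOR 1101 = 0101
  pos 4: 1011 XOR 1101 = 0110
  pos 5: 1100 XOR 1101 = 0001
  pos 8: 1011 XOR 1101 = 0110
  pos 9: 1101 XOR 1101 = 0000
Remainder = 000 (zero — the frame passes the CRC check).

000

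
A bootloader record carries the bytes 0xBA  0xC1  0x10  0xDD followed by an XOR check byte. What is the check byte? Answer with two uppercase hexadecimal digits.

B6

XOR the bytes together:
  start with 0xBA
  0xBA ⊕ 0xC1 = 0x7B
  0x7B ⊕ 0x10 = 0x6B
  0x6B ⊕ 0xDD = 0xB6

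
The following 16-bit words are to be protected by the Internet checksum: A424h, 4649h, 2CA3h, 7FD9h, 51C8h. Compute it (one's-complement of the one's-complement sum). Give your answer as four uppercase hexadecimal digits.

174D

One's-complement addition (fold any carry out of bit 15 back into bit 0):
  0xA424 + 0x4649 = 0x0EA6D
  0xEA6D + 0x2CA3 = 0x11710 → wrap carry → 0x1711
  0x1711 + 0x7FD9 = 0x096EA
  0x96EA + 0x51C8 = 0x0E8B2
One's-complement sum = 0xE8B2.
Checksum = ~0xE8B2 & 0xFFFF = 0x174D.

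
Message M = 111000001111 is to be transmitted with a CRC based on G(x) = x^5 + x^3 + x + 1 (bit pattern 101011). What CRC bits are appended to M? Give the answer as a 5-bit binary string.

00010

Append 5 zeros: 11100000111100000. Divide by 101011 (XOR where the leading bit is 1):
  pos 0: 111000 XOR 101011 = 010011
  pos 1: 100110 XOR 101011 = 001101
  pos 3: 110101 XOR 101011 = 011110
  pos 4: 111101 XOR 101011 = 010110
  pos 5: 101101 XOR 101011 = 000110
  pos 8: 110100 XOR 101011 = 011111
  pos 9: 111110 XOR 101011 = 010101
  pos 10: 101010 XOR 101011 = 000001
Remainder (last 5 bits) = 00010. This is the CRC / FCS.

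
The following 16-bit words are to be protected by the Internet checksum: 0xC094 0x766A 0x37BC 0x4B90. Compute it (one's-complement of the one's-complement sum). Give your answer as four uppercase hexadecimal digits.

One's-complement addition (fold any carry out of bit 15 back into bit 0):
  0xC094 + 0x766A = 0x136FE → wrap carry → 0x36FF
  0x36FF + 0x37BC = 0x06EBB
  0x6EBB + 0x4B90 = 0x0BA4B
One's-complement sum = 0xBA4B.
Checksum = ~0xBA4B & 0xFFFF = 0x45B4.

45B4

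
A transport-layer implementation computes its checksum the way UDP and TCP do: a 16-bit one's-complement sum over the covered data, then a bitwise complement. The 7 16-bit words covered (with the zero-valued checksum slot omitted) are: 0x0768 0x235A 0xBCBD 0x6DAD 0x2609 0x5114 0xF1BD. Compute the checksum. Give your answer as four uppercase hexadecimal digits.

One's-complement addition (fold any carry out of bit 15 back into bit 0):
  0x0768 + 0x235A = 0x02AC2
  0x2AC2 + 0xBCBD = 0x0E77F
  0xE77F + 0x6DAD = 0x1552C → wrap carry → 0x552D
  0x552D + 0x2609 = 0x07B36
  0x7B36 + 0x5114 = 0x0CC4A
  0xCC4A + 0xF1BD = 0x1BE07 → wrap carry → 0xBE08
One's-complement sum = 0xBE08.
Checksum = ~0xBE08 & 0xFFFF = 0x41F7.

41F7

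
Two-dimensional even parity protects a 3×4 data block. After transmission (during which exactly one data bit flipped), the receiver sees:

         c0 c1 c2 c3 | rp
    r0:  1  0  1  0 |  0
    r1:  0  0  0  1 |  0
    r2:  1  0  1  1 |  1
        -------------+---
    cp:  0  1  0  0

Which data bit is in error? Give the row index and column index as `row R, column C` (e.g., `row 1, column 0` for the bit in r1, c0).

Recompute each row's even parity and compare to rp:
  r0: data parity 0, sent rp 0 → ok
  r1: data parity 1, sent rp 0 → mismatch
  r2: data parity 1, sent rp 1 → ok
Recompute each column's even parity and compare to cp:
  c0: data parity 0, sent cp 0 → ok
  c1: data parity 0, sent cp 1 → mismatch
  c2: data parity 0, sent cp 0 → ok
  c3: data parity 0, sent cp 0 → ok
Exactly one row (r1) and one column (c1) fail → the flipped bit is at their intersection.

row 1, column 1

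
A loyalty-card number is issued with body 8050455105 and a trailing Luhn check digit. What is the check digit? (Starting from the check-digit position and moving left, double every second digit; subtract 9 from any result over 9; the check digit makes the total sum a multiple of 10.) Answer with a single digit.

Partial digits right→left: 5 0 1 5 5 4 0 5 0 8
Double every second digit counting from the check-digit position (so the 1st, 3rd, 5th, ... of the partial from the right).
  doubled (with −9 where >9): 1 2 1 0 0 → sum 4
  kept as-is: 0 5 4 5 8 → sum 22
Total = 4 + 22 = 26.
Check digit = (10 − (26 mod 10)) mod 10 = 4.

4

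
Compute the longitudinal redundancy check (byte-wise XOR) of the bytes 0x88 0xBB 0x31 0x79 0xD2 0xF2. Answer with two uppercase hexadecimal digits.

5B

XOR the bytes together:
  start with 0x88
  0x88 ⊕ 0xBB = 0x33
  0x33 ⊕ 0x31 = 0x02
  0x02 ⊕ 0x79 = 0x7B
  0x7B ⊕ 0xD2 = 0xA9
  0xA9 ⊕ 0xF2 = 0x5B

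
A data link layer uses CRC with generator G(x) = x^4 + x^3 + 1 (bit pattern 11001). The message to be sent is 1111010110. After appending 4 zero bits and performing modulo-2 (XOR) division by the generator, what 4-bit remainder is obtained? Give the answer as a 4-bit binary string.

Append 4 zeros: 11110101100000. Divide by 11001 (XOR where the leading bit is 1):
  pos 0: 11110 XOR 11001 = 00111
  pos 2: 11110 XOR 11001 = 00111
  pos 4: 11111 XOR 11001 = 00110
  pos 6: 11000 XOR 11001 = 00001
Remainder (last 4 bits) = 1000. This is the CRC / FCS.

1000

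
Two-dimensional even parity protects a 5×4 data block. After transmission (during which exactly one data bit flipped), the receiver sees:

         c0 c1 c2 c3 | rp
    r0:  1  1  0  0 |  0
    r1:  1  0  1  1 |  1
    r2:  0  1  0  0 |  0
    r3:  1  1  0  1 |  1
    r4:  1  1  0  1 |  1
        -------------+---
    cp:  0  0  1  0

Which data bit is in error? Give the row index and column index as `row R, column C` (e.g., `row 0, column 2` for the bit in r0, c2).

Recompute each row's even parity and compare to rp:
  r0: data parity 0, sent rp 0 → ok
  r1: data parity 1, sent rp 1 → ok
  r2: data parity 1, sent rp 0 → mismatch
  r3: data parity 1, sent rp 1 → ok
  r4: data parity 1, sent rp 1 → ok
Recompute each column's even parity and compare to cp:
  c0: data parity 0, sent cp 0 → ok
  c1: data parity 0, sent cp 0 → ok
  c2: data parity 1, sent cp 1 → ok
  c3: data parity 1, sent cp 0 → mismatch
Exactly one row (r2) and one column (c3) fail → the flipped bit is at their intersection.

row 2, column 3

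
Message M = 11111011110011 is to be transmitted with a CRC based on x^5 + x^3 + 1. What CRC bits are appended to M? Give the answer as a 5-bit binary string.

Append 5 zeros: 1111101111001100000. Divide by 101001 (XOR where the leading bit is 1):
  pos 0: 111110 XOR 101001 = 010111
  pos 1: 101111 XOR 101001 = 000110
  pos 4: 110111 XOR 101001 = 011110
  pos 5: 111100 XOR 101001 = 010101
  pos 6: 101010 XOR 101001 = 000011
  pos 10: 111100 XOR 101001 = 010101
  pos 11: 101010 XOR 101001 = 000011
Remainder (last 5 bits) = 01100. This is the CRC / FCS.

01100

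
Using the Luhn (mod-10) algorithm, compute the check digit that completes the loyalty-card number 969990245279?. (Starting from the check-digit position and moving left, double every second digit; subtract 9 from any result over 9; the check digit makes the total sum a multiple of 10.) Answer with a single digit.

6

Partial digits right→left: 9 7 2 5 4 2 0 9 9 9 6 9
Double every second digit counting from the check-digit position (so the 1st, 3rd, 5th, ... of the partial from the right).
  doubled (with −9 where >9): 9 4 8 0 9 3 → sum 33
  kept as-is: 7 5 2 9 9 9 → sum 41
Total = 33 + 41 = 74.
Check digit = (10 − (74 mod 10)) mod 10 = 6.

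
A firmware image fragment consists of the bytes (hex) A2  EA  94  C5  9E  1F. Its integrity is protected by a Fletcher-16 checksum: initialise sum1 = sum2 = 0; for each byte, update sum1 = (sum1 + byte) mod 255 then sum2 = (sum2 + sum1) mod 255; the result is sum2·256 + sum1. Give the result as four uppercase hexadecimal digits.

Running sums (mod 255):
  after byte 0 (A2): sum1=162, sum2=162
  after byte 1 (EA): sum1=141, sum2=48
  after byte 2 (94): sum1=34, sum2=82
  after byte 3 (C5): sum1=231, sum2=58
  after byte 4 (9E): sum1=134, sum2=192
  after byte 5 (1F): sum1=165, sum2=102
Checksum = sum2·256 + sum1 = 102·256 + 165 = 26277 = 0x66A5.

66A5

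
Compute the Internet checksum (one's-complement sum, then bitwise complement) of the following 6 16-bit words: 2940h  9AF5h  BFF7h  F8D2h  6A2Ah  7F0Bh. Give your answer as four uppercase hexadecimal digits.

99C9

One's-complement addition (fold any carry out of bit 15 back into bit 0):
  0x2940 + 0x9AF5 = 0x0C435
  0xC435 + 0xBFF7 = 0x1842C → wrap carry → 0x842D
  0x842D + 0xF8D2 = 0x17CFF → wrap carry → 0x7D00
  0x7D00 + 0x6A2A = 0x0E72A
  0xE72A + 0x7F0B = 0x16635 → wrap carry → 0x6636
One's-complement sum = 0x6636.
Checksum = ~0x6636 & 0xFFFF = 0x99C9.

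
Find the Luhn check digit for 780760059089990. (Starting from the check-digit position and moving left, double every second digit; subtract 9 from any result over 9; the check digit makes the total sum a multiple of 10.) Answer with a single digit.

Partial digits right→left: 0 9 9 9 8 0 9 5 0 0 6 7 0 8 7
Double every second digit counting from the check-digit position (so the 1st, 3rd, 5th, ... of the partial from the right).
  doubled (with −9 where >9): 0 9 7 9 0 3 0 5 → sum 33
  kept as-is: 9 9 0 5 0 7 8 → sum 38
Total = 33 + 38 = 71.
Check digit = (10 − (71 mod 10)) mod 10 = 9.

9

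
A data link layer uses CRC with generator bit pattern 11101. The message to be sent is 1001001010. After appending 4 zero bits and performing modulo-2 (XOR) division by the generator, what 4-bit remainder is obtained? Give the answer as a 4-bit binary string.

Append 4 zeros: 10010010100000. Divide by 11101 (XOR where the leading bit is 1):
  pos 0: 10010 XOR 11101 = 01111
  pos 1: 11110 XOR 11101 = 00011
  pos 4: 11101 XOR 11101 = 00000
Remainder (last 4 bits) = 0000. This is the CRC / FCS.

0000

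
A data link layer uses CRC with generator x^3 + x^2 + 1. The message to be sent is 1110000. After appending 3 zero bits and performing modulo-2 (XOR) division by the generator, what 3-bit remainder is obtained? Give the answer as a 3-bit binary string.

111

Append 3 zeros: 1110000000. Divide by 1101 (XOR where the leading bit is 1):
  pos 0: 1110 XOR 1101 = 0011
  pos 2: 1100 XOR 1101 = 0001
  pos 5: 1000 XOR 1101 = 0101
  pos 6: 1010 XOR 1101 = 0111
Remainder (last 3 bits) = 111. This is the CRC / FCS.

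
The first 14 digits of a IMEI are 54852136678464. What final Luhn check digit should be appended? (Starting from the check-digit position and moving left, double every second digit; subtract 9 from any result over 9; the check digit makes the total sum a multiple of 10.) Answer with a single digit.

Partial digits right→left: 4 6 4 8 7 6 6 3 1 2 5 8 4 5
Double every second digit counting from the check-digit position (so the 1st, 3rd, 5th, ... of the partial from the right).
  doubled (with −9 where >9): 8 8 5 3 2 1 8 → sum 35
  kept as-is: 6 8 6 3 2 8 5 → sum 38
Total = 35 + 38 = 73.
Check digit = (10 − (73 mod 10)) mod 10 = 7.

7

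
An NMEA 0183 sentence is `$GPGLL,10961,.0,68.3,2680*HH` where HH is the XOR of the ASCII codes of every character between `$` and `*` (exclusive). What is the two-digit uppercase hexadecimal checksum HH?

XOR the ASCII codes of the payload characters:
  'G' = 0x47 → acc = 0x47
  'P' = 0x50 → acc = 0x17
  'G' = 0x47 → acc = 0x50
  'L' = 0x4C → acc = 0x1C
  'L' = 0x4C → acc = 0x50
  ',' = 0x2C → acc = 0x7C
  '1' = 0x31 → acc = 0x4D
  '0' = 0x30 → acc = 0x7D
  '9' = 0x39 → acc = 0x44
  '6' = 0x36 → acc = 0x72
  '1' = 0x31 → acc = 0x43
  ',' = 0x2C → acc = 0x6F
  '.' = 0x2E → acc = 0x41
  '0' = 0x30 → acc = 0x71
  ',' = 0x2C → acc = 0x5D
  '6' = 0x36 → acc = 0x6B
  '8' = 0x38 → acc = 0x53
  '.' = 0x2E → acc = 0x7D
  '3' = 0x33 → acc = 0x4E
  ',' = 0x2C → acc = 0x62
  '2' = 0x32 → acc = 0x50
  '6' = 0x36 → acc = 0x66
  '8' = 0x38 → acc = 0x5E
  '0' = 0x30 → acc = 0x6E
Checksum = 0x6E.

6E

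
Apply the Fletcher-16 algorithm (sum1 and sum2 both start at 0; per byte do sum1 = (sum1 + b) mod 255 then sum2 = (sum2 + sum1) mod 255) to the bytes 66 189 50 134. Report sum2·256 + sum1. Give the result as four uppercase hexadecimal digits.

Running sums (mod 255):
  after byte 0 (66): sum1=66, sum2=66
  after byte 1 (189): sum1=0, sum2=66
  after byte 2 (50): sum1=50, sum2=116
  after byte 3 (134): sum1=184, sum2=45
Checksum = sum2·256 + sum1 = 45·256 + 184 = 11704 = 0x2DB8.

2DB8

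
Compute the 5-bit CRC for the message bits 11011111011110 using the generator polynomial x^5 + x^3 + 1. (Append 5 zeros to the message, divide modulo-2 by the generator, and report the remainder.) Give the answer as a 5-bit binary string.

11000

Append 5 zeros: 1101111101111000000. Divide by 101001 (XOR where the leading bit is 1):
  pos 0: 110111 XOR 101001 = 011110
  pos 1: 111101 XOR 101001 = 010100
  pos 2: 101001 XOR 101001 = 000000
  pos 9: 111100 XOR 101001 = 010101
  pos 10: 101010 XOR 101001 = 000011
Remainder (last 5 bits) = 11000. This is the CRC / FCS.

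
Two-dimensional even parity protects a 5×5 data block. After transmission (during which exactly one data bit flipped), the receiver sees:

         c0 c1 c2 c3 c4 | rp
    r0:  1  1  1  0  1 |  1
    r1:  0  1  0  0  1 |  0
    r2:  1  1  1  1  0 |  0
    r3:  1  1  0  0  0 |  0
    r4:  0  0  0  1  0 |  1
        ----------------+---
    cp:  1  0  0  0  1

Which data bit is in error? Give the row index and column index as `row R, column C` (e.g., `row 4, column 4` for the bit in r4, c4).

Recompute each row's even parity and compare to rp:
  r0: data parity 0, sent rp 1 → mismatch
  r1: data parity 0, sent rp 0 → ok
  r2: data parity 0, sent rp 0 → ok
  r3: data parity 0, sent rp 0 → ok
  r4: data parity 1, sent rp 1 → ok
Recompute each column's even parity and compare to cp:
  c0: data parity 1, sent cp 1 → ok
  c1: data parity 0, sent cp 0 → ok
  c2: data parity 0, sent cp 0 → ok
  c3: data parity 0, sent cp 0 → ok
  c4: data parity 0, sent cp 1 → mismatch
Exactly one row (r0) and one column (c4) fail → the flipped bit is at their intersection.

row 0, column 4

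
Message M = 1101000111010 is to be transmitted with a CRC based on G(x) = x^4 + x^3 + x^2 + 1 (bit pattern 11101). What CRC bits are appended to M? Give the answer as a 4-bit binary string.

1000

Append 4 zeros: 11010001110100000. Divide by 11101 (XOR where the leading bit is 1):
  pos 0: 11010 XOR 11101 = 00111
  pos 2: 11100 XOR 11101 = 00001
  pos 6: 11110 XOR 11101 = 00011
  pos 9: 11100 XOR 11101 = 00001
Remainder (last 4 bits) = 1000. This is the CRC / FCS.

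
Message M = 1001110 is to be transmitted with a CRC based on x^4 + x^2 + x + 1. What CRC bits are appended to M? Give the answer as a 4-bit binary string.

1100

Append 4 zeros: 10011100000. Divide by 10111 (XOR where the leading bit is 1):
  pos 0: 10011 XOR 10111 = 00100
  pos 2: 10010 XOR 10111 = 00101
  pos 4: 10100 XOR 10111 = 00011
Remainder (last 4 bits) = 1100. This is the CRC / FCS.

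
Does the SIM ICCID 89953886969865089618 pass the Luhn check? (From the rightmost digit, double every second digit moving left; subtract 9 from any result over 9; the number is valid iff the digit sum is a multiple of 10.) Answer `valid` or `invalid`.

valid

From the right, keep odd positions and double even positions (subtract 9 from any doubled value over 9):
  doubled (positions 2,4,...): 2 9 0 3 9 9 7 6 9 7 → sum 61
  kept (positions 1,3,...): 8 6 8 5 8 6 6 8 5 9 → sum 69
Total = 130.
130 mod 10 = 0, so the number is valid.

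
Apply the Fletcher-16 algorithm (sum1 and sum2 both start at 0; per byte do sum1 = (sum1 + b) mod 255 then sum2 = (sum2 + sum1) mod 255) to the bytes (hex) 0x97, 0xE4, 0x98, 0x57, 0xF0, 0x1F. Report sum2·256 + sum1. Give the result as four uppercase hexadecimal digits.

Running sums (mod 255):
  after byte 0 (0x97): sum1=151, sum2=151
  after byte 1 (0xE4): sum1=124, sum2=20
  after byte 2 (0x98): sum1=21, sum2=41
  after byte 3 (0x57): sum1=108, sum2=149
  after byte 4 (0xF0): sum1=93, sum2=242
  after byte 5 (0x1F): sum1=124, sum2=111
Checksum = sum2·256 + sum1 = 111·256 + 124 = 28540 = 0x6F7C.

6F7C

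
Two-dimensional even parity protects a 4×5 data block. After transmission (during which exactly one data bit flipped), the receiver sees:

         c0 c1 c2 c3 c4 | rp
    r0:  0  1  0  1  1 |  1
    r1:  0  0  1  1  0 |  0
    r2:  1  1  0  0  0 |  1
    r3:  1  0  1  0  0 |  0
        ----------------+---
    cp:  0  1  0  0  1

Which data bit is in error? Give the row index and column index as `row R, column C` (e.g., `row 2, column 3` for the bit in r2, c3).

Recompute each row's even parity and compare to rp:
  r0: data parity 1, sent rp 1 → ok
  r1: data parity 0, sent rp 0 → ok
  r2: data parity 0, sent rp 1 → mismatch
  r3: data parity 0, sent rp 0 → ok
Recompute each column's even parity and compare to cp:
  c0: data parity 0, sent cp 0 → ok
  c1: data parity 0, sent cp 1 → mismatch
  c2: data parity 0, sent cp 0 → ok
  c3: data parity 0, sent cp 0 → ok
  c4: data parity 1, sent cp 1 → ok
Exactly one row (r2) and one column (c1) fail → the flipped bit is at their intersection.

row 2, column 1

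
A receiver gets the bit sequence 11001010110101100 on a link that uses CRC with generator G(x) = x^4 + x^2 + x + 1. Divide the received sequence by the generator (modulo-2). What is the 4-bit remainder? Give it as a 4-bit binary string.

Modulo-2 division of 11001010110101100 by 10111:
  pos 0: 11001 XOR 10111 = 01110
  pos 1: 11100 XOR 10111 = 01011
  pos 2: 10111 XOR 10111 = 00000
  pos 8: 11010 XOR 10111 = 01101
  pos 9: 11011 XOR 10111 = 01100
  pos 10: 11001 XOR 10111 = 01110
  pos 11: 11100 XOR 10111 = 01011
  pos 12: 10110 XOR 10111 = 00001
Remainder = 0001 (nonzero — an error is detected).

0001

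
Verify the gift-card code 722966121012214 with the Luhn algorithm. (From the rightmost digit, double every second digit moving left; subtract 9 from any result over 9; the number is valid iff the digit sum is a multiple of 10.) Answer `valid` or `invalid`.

valid

From the right, keep odd positions and double even positions (subtract 9 from any doubled value over 9):
  doubled (positions 2,4,...): 2 4 0 4 3 9 4 → sum 26
  kept (positions 1,3,...): 4 2 1 1 1 6 2 7 → sum 24
Total = 50.
50 mod 10 = 0, so the number is valid.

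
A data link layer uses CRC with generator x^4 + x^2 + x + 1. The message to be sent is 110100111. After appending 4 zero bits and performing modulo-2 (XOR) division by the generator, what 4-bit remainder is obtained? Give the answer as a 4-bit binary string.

Append 4 zeros: 1101001110000. Divide by 10111 (XOR where the leading bit is 1):
  pos 0: 11010 XOR 10111 = 01101
  pos 1: 11010 XOR 10111 = 01101
  pos 2: 11011 XOR 10111 = 01100
  pos 3: 11001 XOR 10111 = 01110
  pos 4: 11101 XOR 10111 = 01010
  pos 5: 10100 XOR 10111 = 00011
  pos 8: 11000 XOR 10111 = 01111
Remainder (last 4 bits) = 1111. This is the CRC / FCS.

1111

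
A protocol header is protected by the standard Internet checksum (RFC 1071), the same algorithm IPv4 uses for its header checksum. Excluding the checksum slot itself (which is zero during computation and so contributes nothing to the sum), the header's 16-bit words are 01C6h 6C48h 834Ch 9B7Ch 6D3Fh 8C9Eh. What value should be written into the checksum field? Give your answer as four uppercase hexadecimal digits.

One's-complement addition (fold any carry out of bit 15 back into bit 0):
  0x01C6 + 0x6C48 = 0x06E0E
  0x6E0E + 0x834C = 0x0F15A
  0xF15A + 0x9B7C = 0x18CD6 → wrap carry → 0x8CD7
  0x8CD7 + 0x6D3F = 0x0FA16
  0xFA16 + 0x8C9E = 0x186B4 → wrap carry → 0x86B5
One's-complement sum = 0x86B5.
Checksum = ~0x86B5 & 0xFFFF = 0x794A.

794A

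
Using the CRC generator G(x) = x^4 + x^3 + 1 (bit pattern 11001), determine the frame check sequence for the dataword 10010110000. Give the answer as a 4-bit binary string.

Append 4 zeros: 100101100000000. Divide by 11001 (XOR where the leading bit is 1):
  pos 0: 10010 XOR 11001 = 01011
  pos 1: 10111 XOR 11001 = 01110
  pos 2: 11101 XOR 11001 = 00100
  pos 4: 10000 XOR 11001 = 01001
  pos 5: 10010 XOR 11001 = 01011
  pos 6: 10110 XOR 11001 = 01111
  pos 7: 11110 XOR 11001 = 00111
  pos 9: 11100 XOR 11001 = 00101
Remainder (last 4 bits) = 1010. This is the CRC / FCS.

1010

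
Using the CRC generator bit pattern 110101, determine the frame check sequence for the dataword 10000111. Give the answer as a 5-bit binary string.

11101

Append 5 zeros: 1000011100000. Divide by 110101 (XOR where the leading bit is 1):
  pos 0: 100001 XOR 110101 = 010100
  pos 1: 101001 XOR 110101 = 011100
  pos 2: 111001 XOR 110101 = 001100
  pos 4: 110000 XOR 110101 = 000101
  pos 7: 101000 XOR 110101 = 011101
Remainder (last 5 bits) = 11101. This is the CRC / FCS.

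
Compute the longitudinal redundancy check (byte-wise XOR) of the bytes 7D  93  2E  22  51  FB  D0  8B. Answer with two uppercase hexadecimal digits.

13

XOR the bytes together:
  start with 0x7D
  0x7D ⊕ 0x93 = 0xEE
  0xEE ⊕ 0x2E = 0xC0
  0xC0 ⊕ 0x22 = 0xE2
  0xE2 ⊕ 0x51 = 0xB3
  0xB3 ⊕ 0xFB = 0x48
  0x48 ⊕ 0xD0 = 0x98
  0x98 ⊕ 0x8B = 0x13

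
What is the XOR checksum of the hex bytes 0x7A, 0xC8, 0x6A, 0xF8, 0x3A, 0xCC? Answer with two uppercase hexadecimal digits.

XOR the bytes together:
  start with 0x7A
  0x7A ⊕ 0xC8 = 0xB2
  0xB2 ⊕ 0x6A = 0xD8
  0xD8 ⊕ 0xF8 = 0x20
  0x20 ⊕ 0x3A = 0x1A
  0x1A ⊕ 0xCC = 0xD6

D6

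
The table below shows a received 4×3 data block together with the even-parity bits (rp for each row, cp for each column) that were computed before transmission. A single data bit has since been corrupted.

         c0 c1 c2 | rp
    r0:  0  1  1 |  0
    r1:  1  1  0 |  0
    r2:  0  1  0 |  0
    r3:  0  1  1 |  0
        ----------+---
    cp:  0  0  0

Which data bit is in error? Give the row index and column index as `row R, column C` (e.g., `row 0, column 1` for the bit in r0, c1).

Recompute each row's even parity and compare to rp:
  r0: data parity 0, sent rp 0 → ok
  r1: data parity 0, sent rp 0 → ok
  r2: data parity 1, sent rp 0 → mismatch
  r3: data parity 0, sent rp 0 → ok
Recompute each column's even parity and compare to cp:
  c0: data parity 1, sent cp 0 → mismatch
  c1: data parity 0, sent cp 0 → ok
  c2: data parity 0, sent cp 0 → ok
Exactly one row (r2) and one column (c0) fail → the flipped bit is at their intersection.

row 2, column 0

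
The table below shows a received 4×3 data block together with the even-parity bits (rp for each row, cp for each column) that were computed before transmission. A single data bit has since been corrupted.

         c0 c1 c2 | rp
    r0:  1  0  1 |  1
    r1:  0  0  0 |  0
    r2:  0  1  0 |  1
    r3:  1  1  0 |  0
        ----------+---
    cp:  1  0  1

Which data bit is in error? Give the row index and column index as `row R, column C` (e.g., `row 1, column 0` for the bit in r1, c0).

Recompute each row's even parity and compare to rp:
  r0: data parity 0, sent rp 1 → mismatch
  r1: data parity 0, sent rp 0 → ok
  r2: data parity 1, sent rp 1 → ok
  r3: data parity 0, sent rp 0 → ok
Recompute each column's even parity and compare to cp:
  c0: data parity 0, sent cp 1 → mismatch
  c1: data parity 0, sent cp 0 → ok
  c2: data parity 1, sent cp 1 → ok
Exactly one row (r0) and one column (c0) fail → the flipped bit is at their intersection.

row 0, column 0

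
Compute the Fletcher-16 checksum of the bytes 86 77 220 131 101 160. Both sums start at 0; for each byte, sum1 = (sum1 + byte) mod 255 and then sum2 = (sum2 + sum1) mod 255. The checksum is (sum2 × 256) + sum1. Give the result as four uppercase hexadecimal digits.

Running sums (mod 255):
  after byte 0 (86): sum1=86, sum2=86
  after byte 1 (77): sum1=163, sum2=249
  after byte 2 (220): sum1=128, sum2=122
  after byte 3 (131): sum1=4, sum2=126
  after byte 4 (101): sum1=105, sum2=231
  after byte 5 (160): sum1=10, sum2=241
Checksum = sum2·256 + sum1 = 241·256 + 10 = 61706 = 0xF10A.

F10A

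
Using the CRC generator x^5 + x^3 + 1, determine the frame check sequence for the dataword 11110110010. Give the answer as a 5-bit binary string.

Append 5 zeros: 1111011001000000. Divide by 101001 (XOR where the leading bit is 1):
  pos 0: 111101 XOR 101001 = 010100
  pos 1: 101001 XOR 101001 = 000000
  pos 9: 100000 XOR 101001 = 001001
Remainder (last 5 bits) = 10010. This is the CRC / FCS.

10010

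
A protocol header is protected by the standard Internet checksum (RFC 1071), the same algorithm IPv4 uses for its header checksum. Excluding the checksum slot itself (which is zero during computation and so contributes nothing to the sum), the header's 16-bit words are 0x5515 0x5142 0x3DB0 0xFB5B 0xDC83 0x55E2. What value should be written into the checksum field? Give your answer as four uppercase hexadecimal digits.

One's-complement addition (fold any carry out of bit 15 back into bit 0):
  0x5515 + 0x5142 = 0x0A657
  0xA657 + 0x3DB0 = 0x0E407
  0xE407 + 0xFB5B = 0x1DF62 → wrap carry → 0xDF63
  0xDF63 + 0xDC83 = 0x1BBE6 → wrap carry → 0xBBE7
  0xBBE7 + 0x55E2 = 0x111C9 → wrap carry → 0x11CA
One's-complement sum = 0x11CA.
Checksum = ~0x11CA & 0xFFFF = 0xEE35.

EE35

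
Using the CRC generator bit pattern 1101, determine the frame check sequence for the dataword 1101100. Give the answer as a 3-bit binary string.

Append 3 zeros: 1101100000. Divide by 1101 (XOR where the leading bit is 1):
  pos 0: 1101 XOR 1101 = 0000
  pos 4: 1000 XOR 1101 = 0101
  pos 5: 1010 XOR 1101 = 0111
  pos 6: 1110 XOR 1101 = 0011
Remainder (last 3 bits) = 011. This is the CRC / FCS.

011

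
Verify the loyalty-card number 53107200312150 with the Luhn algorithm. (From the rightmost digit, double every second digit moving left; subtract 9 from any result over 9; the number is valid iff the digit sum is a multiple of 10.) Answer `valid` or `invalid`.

invalid

From the right, keep odd positions and double even positions (subtract 9 from any doubled value over 9):
  doubled (positions 2,4,...): 1 4 6 0 5 2 1 → sum 19
  kept (positions 1,3,...): 0 1 1 0 2 0 3 → sum 7
Total = 26.
26 mod 10 = 6, so the number is invalid.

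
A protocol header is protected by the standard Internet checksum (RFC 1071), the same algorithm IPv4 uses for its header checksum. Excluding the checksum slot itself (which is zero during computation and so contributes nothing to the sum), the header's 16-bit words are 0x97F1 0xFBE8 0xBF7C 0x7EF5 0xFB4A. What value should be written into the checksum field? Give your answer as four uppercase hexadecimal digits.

One's-complement addition (fold any carry out of bit 15 back into bit 0):
  0x97F1 + 0xFBE8 = 0x193D9 → wrap carry → 0x93DA
  0x93DA + 0xBF7C = 0x15356 → wrap carry → 0x5357
  0x5357 + 0x7EF5 = 0x0D24C
  0xD24C + 0xFB4A = 0x1CD96 → wrap carry → 0xCD97
One's-complement sum = 0xCD97.
Checksum = ~0xCD97 & 0xFFFF = 0x3268.

3268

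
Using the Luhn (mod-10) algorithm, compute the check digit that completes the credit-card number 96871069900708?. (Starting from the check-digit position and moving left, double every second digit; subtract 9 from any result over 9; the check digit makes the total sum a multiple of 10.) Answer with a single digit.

8

Partial digits right→left: 8 0 7 0 0 9 9 6 0 1 7 8 6 9
Double every second digit counting from the check-digit position (so the 1st, 3rd, 5th, ... of the partial from the right).
  doubled (with −9 where >9): 7 5 0 9 0 5 3 → sum 29
  kept as-is: 0 0 9 6 1 8 9 → sum 33
Total = 29 + 33 = 62.
Check digit = (10 − (62 mod 10)) mod 10 = 8.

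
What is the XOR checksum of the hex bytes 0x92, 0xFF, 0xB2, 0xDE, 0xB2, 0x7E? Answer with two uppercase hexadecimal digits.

XOR the bytes together:
  start with 0x92
  0x92 ⊕ 0xFF = 0x6D
  0x6D ⊕ 0xB2 = 0xDF
  0xDF ⊕ 0xDE = 0x01
  0x01 ⊕ 0xB2 = 0xB3
  0xB3 ⊕ 0x7E = 0xCD

CD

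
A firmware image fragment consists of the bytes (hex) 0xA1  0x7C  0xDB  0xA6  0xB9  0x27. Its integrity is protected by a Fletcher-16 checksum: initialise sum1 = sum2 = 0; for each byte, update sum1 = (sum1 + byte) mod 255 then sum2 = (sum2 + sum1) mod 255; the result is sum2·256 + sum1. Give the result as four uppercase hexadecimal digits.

3681

Running sums (mod 255):
  after byte 0 (0xA1): sum1=161, sum2=161
  after byte 1 (0x7C): sum1=30, sum2=191
  after byte 2 (0xDB): sum1=249, sum2=185
  after byte 3 (0xA6): sum1=160, sum2=90
  after byte 4 (0xB9): sum1=90, sum2=180
  after byte 5 (0x27): sum1=129, sum2=54
Checksum = sum2·256 + sum1 = 54·256 + 129 = 13953 = 0x3681.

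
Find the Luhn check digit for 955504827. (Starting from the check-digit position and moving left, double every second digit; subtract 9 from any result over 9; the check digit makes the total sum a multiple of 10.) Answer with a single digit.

Partial digits right→left: 7 2 8 4 0 5 5 5 9
Double every second digit counting from the check-digit position (so the 1st, 3rd, 5th, ... of the partial from the right).
  doubled (with −9 where >9): 5 7 0 1 9 → sum 22
  kept as-is: 2 4 5 5 → sum 16
Total = 22 + 16 = 38.
Check digit = (10 − (38 mod 10)) mod 10 = 2.

2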